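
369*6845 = 2525805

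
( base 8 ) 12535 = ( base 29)6EH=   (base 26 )829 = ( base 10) 5469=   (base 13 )2649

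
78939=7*11277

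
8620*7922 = 68287640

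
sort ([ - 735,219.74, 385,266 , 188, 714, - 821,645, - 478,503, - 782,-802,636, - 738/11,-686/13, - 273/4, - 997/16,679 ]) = [  -  821, - 802, - 782, - 735,-478, - 273/4, - 738/11, - 997/16, - 686/13 , 188,219.74, 266,385,503 , 636,645,679,714 ] 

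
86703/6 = 14450 + 1/2 = 14450.50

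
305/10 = 61/2 = 30.50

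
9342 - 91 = 9251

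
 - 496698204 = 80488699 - 577186903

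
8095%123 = 100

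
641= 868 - 227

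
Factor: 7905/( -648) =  - 2635/216 = - 2^( - 3)*3^( -3 ) * 5^1*17^1*31^1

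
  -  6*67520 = -405120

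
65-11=54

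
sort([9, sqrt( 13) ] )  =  [sqrt( 13), 9] 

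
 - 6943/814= - 9 + 383/814 = -8.53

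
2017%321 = 91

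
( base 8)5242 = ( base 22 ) 5dg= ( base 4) 222202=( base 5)41342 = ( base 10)2722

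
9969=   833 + 9136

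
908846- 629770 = 279076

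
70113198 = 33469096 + 36644102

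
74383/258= 288 + 79/258 = 288.31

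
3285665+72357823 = 75643488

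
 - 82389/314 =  - 82389/314 = - 262.39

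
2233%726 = 55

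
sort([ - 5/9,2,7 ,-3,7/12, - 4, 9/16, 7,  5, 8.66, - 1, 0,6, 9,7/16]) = [ - 4, - 3 , - 1 , - 5/9, 0,  7/16,9/16, 7/12, 2,5, 6,  7, 7,8.66,9]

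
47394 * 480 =22749120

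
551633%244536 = 62561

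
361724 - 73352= 288372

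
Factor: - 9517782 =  - 2^1*3^1*47^1*33751^1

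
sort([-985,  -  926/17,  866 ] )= [ - 985, - 926/17, 866 ]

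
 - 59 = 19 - 78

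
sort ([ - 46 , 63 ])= [ - 46 , 63 ]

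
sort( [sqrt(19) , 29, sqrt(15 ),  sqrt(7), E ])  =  [ sqrt(7 ), E, sqrt( 15),sqrt( 19), 29] 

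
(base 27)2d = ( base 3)2111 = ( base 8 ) 103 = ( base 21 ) 34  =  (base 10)67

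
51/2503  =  51/2503 = 0.02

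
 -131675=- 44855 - 86820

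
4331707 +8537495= 12869202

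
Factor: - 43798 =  - 2^1*61^1*359^1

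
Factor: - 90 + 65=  -25 = - 5^2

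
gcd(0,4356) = 4356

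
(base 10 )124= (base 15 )84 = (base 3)11121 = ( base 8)174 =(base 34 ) 3M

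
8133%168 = 69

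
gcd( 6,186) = 6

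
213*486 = 103518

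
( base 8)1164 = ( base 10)628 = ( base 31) k8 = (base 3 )212021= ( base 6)2524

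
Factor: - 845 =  - 5^1*13^2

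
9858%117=30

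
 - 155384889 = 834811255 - 990196144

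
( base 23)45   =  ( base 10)97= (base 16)61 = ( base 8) 141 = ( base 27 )3g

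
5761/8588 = 5761/8588 = 0.67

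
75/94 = 75/94 = 0.80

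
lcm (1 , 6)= 6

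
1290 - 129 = 1161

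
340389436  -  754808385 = -414418949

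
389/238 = 389/238 = 1.63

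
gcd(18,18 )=18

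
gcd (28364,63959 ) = 7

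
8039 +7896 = 15935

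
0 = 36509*0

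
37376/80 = 467 + 1/5 = 467.20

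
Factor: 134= 2^1 * 67^1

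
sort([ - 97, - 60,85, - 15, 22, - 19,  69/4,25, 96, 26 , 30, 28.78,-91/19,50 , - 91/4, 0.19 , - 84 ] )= [ - 97, - 84,  -  60, -91/4, - 19 , - 15, - 91/19, 0.19, 69/4, 22 , 25,  26,28.78, 30, 50,  85, 96]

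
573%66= 45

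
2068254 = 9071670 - 7003416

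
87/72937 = 87/72937 = 0.00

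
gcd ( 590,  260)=10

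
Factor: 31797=3^2*3533^1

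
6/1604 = 3/802 = 0.00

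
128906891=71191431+57715460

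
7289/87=7289/87= 83.78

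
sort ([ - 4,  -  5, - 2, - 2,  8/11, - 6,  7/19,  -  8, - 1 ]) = [ - 8, - 6, - 5, - 4 , - 2, - 2,-1, 7/19, 8/11] 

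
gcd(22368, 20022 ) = 6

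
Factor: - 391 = - 17^1*23^1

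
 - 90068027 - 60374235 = - 150442262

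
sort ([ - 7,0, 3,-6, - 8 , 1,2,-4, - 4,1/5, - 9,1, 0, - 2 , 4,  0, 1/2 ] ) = [-9, - 8, - 7,-6, - 4 , - 4, - 2,0,0, 0,  1/5,1/2,1,1, 2, 3,4 ]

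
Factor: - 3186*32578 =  - 2^2*3^3 * 7^1*13^1*59^1*179^1 = - 103793508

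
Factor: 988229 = 11^1*89839^1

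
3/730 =3/730  =  0.00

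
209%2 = 1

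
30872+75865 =106737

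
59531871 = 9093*6547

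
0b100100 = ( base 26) 1A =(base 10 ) 36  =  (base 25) 1B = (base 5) 121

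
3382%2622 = 760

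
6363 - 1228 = 5135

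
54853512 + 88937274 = 143790786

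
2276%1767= 509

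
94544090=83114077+11430013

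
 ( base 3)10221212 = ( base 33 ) 2LE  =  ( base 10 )2885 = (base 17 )9gc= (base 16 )b45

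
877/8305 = 877/8305 = 0.11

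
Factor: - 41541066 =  - 2^1 * 3^3* 7^1*109897^1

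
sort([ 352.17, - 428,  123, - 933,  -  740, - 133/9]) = [- 933,-740, -428, - 133/9 , 123,  352.17 ]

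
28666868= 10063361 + 18603507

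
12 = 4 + 8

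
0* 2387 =0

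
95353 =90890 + 4463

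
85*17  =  1445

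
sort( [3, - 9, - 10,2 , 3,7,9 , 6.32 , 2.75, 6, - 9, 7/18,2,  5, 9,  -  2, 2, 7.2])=[  -  10, - 9, -9, - 2,7/18,2 , 2, 2,  2.75,3, 3, 5 , 6,6.32,7,7.2 , 9,9 ]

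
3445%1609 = 227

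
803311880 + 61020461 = 864332341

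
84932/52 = 21233/13 = 1633.31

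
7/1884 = 7/1884 = 0.00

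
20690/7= 2955 + 5/7= 2955.71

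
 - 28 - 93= - 121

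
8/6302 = 4/3151 =0.00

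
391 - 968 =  - 577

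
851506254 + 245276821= 1096783075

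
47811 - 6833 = 40978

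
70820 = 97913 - 27093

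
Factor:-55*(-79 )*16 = 2^4*5^1*11^1*79^1 = 69520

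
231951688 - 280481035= - 48529347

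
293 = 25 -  - 268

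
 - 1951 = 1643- 3594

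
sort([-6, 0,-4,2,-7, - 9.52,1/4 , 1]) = [ - 9.52, - 7,-6, - 4, 0, 1/4, 1, 2 ] 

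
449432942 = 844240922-394807980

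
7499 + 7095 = 14594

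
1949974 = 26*74999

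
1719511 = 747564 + 971947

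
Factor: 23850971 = 41^1*581731^1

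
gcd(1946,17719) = 1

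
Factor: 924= 2^2 * 3^1 * 7^1*11^1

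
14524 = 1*14524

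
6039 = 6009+30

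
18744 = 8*2343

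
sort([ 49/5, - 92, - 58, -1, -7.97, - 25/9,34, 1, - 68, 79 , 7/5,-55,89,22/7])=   [ - 92, - 68, - 58, - 55, - 7.97, -25/9, - 1,1, 7/5,22/7,49/5, 34,79,89 ]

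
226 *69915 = 15800790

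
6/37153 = 6/37153 = 0.00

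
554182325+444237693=998420018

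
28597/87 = 28597/87 = 328.70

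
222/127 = 222/127 = 1.75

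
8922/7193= 8922/7193 = 1.24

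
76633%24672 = 2617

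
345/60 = 23/4 = 5.75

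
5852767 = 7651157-1798390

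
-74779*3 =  - 224337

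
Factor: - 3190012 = -2^2*7^1*59^1*1931^1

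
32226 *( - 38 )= - 1224588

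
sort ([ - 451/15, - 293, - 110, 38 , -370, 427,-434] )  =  [ - 434, - 370 , - 293, -110, - 451/15, 38 , 427 ]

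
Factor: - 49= -7^2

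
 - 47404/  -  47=47404/47 =1008.60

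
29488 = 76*388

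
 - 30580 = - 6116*5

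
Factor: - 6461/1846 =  - 2^( - 1 )*7^1 = - 7/2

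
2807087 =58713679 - 55906592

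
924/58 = 15 + 27/29 = 15.93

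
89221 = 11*8111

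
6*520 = 3120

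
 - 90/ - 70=9/7=1.29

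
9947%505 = 352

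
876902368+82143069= 959045437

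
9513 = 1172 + 8341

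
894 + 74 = 968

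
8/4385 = 8/4385=   0.00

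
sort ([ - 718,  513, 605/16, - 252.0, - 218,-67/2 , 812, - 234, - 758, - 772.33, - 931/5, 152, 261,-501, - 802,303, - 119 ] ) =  [ - 802, - 772.33, - 758, - 718, - 501, -252.0, - 234, - 218, - 931/5, - 119, - 67/2, 605/16, 152, 261, 303, 513, 812 ] 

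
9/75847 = 9/75847 = 0.00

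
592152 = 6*98692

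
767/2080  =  59/160 = 0.37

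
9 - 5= 4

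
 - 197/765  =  -197/765 = - 0.26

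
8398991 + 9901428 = 18300419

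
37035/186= 199 + 7/62 = 199.11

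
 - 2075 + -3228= - 5303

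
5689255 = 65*87527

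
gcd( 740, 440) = 20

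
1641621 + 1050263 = 2691884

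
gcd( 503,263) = 1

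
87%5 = 2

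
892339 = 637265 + 255074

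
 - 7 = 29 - 36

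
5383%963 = 568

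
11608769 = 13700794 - 2092025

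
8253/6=1375  +  1/2= 1375.50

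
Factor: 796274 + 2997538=2^2*3^1*11^1*41^1*701^1=3793812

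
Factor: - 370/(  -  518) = 5/7 = 5^1*7^ ( - 1)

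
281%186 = 95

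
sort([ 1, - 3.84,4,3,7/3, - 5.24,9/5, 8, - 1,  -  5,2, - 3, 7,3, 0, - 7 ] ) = [  -  7,-5.24, - 5, - 3.84, - 3, - 1,  0, 1,  9/5,2,7/3, 3,3,4,7,8 ] 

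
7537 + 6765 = 14302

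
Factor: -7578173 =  - 7578173^1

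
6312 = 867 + 5445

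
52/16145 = 52/16145 = 0.00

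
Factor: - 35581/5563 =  - 7^1*  13^1*17^1*23^1*5563^(  -  1)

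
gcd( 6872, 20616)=6872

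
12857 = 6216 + 6641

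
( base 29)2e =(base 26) 2k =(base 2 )1001000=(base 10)72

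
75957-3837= 72120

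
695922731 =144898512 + 551024219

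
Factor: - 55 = - 5^1*11^1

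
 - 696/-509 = 696/509  =  1.37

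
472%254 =218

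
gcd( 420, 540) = 60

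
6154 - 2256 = 3898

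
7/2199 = 7/2199 = 0.00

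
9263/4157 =2 + 949/4157 = 2.23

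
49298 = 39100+10198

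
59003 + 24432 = 83435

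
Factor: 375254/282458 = 347^(  -  1 )*461^1 =461/347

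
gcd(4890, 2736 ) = 6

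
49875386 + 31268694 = 81144080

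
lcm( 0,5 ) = 0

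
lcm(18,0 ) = 0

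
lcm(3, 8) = 24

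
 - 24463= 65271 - 89734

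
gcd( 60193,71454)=1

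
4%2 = 0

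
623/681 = 623/681 = 0.91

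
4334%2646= 1688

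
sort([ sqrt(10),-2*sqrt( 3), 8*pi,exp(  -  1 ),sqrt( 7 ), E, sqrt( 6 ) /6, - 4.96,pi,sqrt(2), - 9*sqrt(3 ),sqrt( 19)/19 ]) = [-9* sqrt ( 3 ), - 4.96, - 2 * sqrt( 3),sqrt( 19)/19, exp( - 1 ),sqrt( 6)/6, sqrt(2),sqrt(7 ) , E  ,  pi , sqrt( 10 ),8*pi ]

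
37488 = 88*426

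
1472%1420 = 52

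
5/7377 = 5/7377 = 0.00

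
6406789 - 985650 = 5421139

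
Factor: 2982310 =2^1 * 5^1 *17^1*53^1*331^1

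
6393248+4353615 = 10746863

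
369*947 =349443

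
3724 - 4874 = - 1150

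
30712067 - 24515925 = 6196142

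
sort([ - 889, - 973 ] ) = [ - 973, -889] 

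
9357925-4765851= 4592074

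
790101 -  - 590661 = 1380762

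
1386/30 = 231/5 = 46.20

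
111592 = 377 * 296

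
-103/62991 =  - 103/62991 = - 0.00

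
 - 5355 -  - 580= - 4775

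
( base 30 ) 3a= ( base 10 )100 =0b1100100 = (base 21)4G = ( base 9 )121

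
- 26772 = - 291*92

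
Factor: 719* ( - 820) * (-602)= 354927160 = 2^3*5^1*7^1*41^1 * 43^1* 719^1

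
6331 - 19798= - 13467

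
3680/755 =4 + 132/151 = 4.87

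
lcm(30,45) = 90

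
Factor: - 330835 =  - 5^1*127^1*521^1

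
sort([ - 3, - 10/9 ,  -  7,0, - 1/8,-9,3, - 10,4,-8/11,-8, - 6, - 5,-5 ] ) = [ - 10, - 9,-8, - 7, - 6,- 5, - 5,-3,-10/9, -8/11,-1/8, 0,3,4]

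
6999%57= 45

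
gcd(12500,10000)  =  2500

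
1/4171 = 1/4171=0.00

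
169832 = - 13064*( - 13 )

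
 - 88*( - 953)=83864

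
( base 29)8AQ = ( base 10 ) 7044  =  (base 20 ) hc4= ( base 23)D76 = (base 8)15604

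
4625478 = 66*70083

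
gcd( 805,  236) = 1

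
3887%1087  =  626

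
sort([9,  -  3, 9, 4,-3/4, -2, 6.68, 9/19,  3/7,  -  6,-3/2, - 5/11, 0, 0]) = [ - 6,-3,-2 ,  -  3/2,-3/4, -5/11,0, 0, 3/7, 9/19 , 4, 6.68, 9, 9]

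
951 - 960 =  - 9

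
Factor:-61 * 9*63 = -34587 = -3^4*7^1*61^1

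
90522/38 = 2382 + 3/19 = 2382.16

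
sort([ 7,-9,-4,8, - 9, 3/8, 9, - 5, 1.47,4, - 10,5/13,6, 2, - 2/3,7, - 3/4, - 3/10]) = [ - 10, - 9,-9,-5, - 4,-3/4, - 2/3, - 3/10, 3/8,5/13, 1.47,2,4,6,7,7, 8,9] 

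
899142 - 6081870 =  - 5182728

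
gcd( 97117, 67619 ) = 1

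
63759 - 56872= 6887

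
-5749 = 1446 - 7195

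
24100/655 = 4820/131 = 36.79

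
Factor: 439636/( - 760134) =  - 262/453 = - 2^1*3^( - 1 )*131^1 * 151^( - 1)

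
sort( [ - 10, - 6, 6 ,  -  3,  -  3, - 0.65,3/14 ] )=[ - 10,  -  6, - 3,-3 , -0.65,3/14, 6]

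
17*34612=588404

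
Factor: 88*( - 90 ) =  - 2^4 * 3^2*5^1*11^1=- 7920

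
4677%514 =51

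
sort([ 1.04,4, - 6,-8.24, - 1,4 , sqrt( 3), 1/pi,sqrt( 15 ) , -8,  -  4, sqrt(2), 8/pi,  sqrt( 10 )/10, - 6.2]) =[-8.24,-8,  -  6.2, - 6, - 4, - 1  ,  sqrt( 10 )/10, 1/pi , 1.04, sqrt( 2 ),sqrt(3),8/pi, sqrt( 15),4,4] 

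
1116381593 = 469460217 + 646921376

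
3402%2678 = 724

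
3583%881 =59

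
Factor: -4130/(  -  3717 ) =10/9 = 2^1 * 3^( - 2) * 5^1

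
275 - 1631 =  -1356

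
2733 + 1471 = 4204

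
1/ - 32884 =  - 1+32883/32884 = - 0.00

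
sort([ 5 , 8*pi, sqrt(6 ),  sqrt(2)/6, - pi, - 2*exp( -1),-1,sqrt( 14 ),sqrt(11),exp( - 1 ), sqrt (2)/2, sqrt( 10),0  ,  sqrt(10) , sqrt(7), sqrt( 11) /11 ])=[ - pi, - 1, -2*exp ( - 1),  0, sqrt(2 ) /6,sqrt(11 ) /11,exp(-1 ), sqrt(2)/2,sqrt( 6), sqrt(7), sqrt(10 ), sqrt( 10),sqrt( 11) , sqrt (14 ) , 5 , 8*pi]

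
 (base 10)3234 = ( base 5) 100414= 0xCA2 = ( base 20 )81E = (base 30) 3HO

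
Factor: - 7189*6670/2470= - 7^1 * 19^(  -  1 )*23^1 * 29^1*79^1 = -368851/19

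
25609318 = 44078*581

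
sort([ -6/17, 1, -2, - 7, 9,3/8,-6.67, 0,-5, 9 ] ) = [-7,-6.67,  -  5,-2,-6/17,0,3/8, 1, 9, 9]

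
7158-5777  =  1381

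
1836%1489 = 347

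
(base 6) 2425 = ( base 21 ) 175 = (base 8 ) 1121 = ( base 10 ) 593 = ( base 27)lq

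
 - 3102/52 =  - 1551/26 = -59.65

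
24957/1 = 24957 =24957.00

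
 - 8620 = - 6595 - 2025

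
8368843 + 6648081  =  15016924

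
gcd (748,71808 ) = 748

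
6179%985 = 269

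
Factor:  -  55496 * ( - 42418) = 2354029328 = 2^4 * 7^1*127^1 * 167^1 * 991^1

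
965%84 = 41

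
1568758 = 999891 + 568867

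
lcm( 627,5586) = 61446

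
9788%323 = 98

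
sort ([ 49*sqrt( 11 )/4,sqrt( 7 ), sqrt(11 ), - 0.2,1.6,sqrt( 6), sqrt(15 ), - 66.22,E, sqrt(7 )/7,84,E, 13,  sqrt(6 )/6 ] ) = [ - 66.22, - 0.2,sqrt(7)/7, sqrt( 6) /6, 1.6,  sqrt(6),sqrt( 7 ),E,E,  sqrt(11),sqrt(15),13,49 * sqrt ( 11)/4,84 ] 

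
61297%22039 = 17219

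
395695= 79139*5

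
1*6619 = 6619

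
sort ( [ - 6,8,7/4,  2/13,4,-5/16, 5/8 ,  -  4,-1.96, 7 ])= [ - 6,-4,  -  1.96, - 5/16, 2/13,5/8, 7/4,4,7, 8] 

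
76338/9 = 8482  =  8482.00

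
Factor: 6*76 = 456 = 2^3 * 3^1*19^1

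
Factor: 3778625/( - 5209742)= -2^(-1 ) * 5^3*19^1*37^1 * 43^1*1259^( - 1)*2069^ (  -  1 )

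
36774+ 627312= 664086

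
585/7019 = 585/7019 = 0.08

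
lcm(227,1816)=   1816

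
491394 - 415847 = 75547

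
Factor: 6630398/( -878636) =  - 3315199/439318 = - 2^( - 1)*11^(-1 )*19^(- 1 )* 173^1 * 1051^ ( - 1)*19163^1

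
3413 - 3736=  - 323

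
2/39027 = 2/39027 = 0.00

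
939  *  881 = 827259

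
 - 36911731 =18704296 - 55616027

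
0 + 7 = 7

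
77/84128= 7/7648 = 0.00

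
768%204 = 156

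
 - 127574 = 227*( - 562) 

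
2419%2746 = 2419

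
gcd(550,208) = 2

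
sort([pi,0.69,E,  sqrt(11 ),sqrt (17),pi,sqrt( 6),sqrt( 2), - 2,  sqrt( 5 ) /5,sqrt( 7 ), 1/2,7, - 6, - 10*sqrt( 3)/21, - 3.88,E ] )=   [ - 6, - 3.88, - 2,  -  10*sqrt(3) /21,sqrt( 5 ) /5,1/2,0.69,sqrt(2 ),sqrt ( 6 ), sqrt( 7), E, E, pi,pi  ,  sqrt(11),sqrt(  17),7 ] 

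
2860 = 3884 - 1024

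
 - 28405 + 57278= 28873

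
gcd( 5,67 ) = 1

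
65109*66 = 4297194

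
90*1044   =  93960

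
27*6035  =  162945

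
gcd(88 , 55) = 11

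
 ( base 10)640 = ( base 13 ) 3a3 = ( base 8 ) 1200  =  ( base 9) 781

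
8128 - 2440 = 5688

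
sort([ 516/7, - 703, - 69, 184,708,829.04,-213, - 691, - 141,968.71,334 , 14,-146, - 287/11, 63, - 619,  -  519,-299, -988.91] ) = [ - 988.91, - 703, - 691, - 619, - 519, - 299  , - 213, - 146, - 141,-69,  -  287/11,14,63, 516/7,184, 334  ,  708,829.04,968.71]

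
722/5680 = 361/2840  =  0.13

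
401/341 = 401/341 = 1.18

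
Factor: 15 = 3^1*5^1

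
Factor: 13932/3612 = 3^3*7^( - 1) = 27/7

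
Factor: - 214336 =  -2^6*17^1*197^1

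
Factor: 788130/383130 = 973/473 = 7^1*11^(-1 )*43^( - 1)*139^1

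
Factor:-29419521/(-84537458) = 2^(-1)* 3^1*79^1*124133^1*42268729^ ( - 1)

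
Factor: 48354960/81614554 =24177480/40807277  =  2^3 *3^1*  5^1*7^( - 1) * 113^1*1499^( - 1)*1783^1*3889^( - 1)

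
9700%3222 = 34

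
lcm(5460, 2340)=16380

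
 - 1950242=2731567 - 4681809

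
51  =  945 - 894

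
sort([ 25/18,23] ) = [ 25/18,  23 ]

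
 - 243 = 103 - 346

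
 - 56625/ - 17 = 56625/17   =  3330.88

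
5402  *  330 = 1782660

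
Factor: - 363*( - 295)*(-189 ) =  -20239065 = - 3^4*5^1*7^1 *11^2 *59^1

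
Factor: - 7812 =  - 2^2*3^2*7^1*31^1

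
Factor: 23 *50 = 2^1 * 5^2*23^1= 1150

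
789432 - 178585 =610847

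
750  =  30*25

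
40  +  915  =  955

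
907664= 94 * 9656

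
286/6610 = 143/3305 = 0.04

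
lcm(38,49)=1862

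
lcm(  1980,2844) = 156420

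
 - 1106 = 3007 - 4113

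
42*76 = 3192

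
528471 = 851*621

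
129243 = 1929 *67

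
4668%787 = 733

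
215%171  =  44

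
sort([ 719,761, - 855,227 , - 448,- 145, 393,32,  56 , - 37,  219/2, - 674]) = [ - 855, - 674, - 448, - 145, - 37 , 32,56, 219/2, 227 , 393, 719,761 ]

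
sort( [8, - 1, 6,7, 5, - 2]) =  [ - 2, - 1, 5, 6, 7, 8 ]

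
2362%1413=949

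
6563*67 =439721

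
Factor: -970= - 2^1*5^1* 97^1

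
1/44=1/44 = 0.02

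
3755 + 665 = 4420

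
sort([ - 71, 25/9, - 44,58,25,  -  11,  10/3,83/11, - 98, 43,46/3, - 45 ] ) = [ - 98, - 71, - 45, - 44, - 11 , 25/9,10/3,83/11, 46/3, 25,43, 58]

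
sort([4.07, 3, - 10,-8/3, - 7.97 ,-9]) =[ - 10, - 9, - 7.97, - 8/3,3, 4.07 ] 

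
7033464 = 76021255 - 68987791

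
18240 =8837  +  9403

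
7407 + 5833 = 13240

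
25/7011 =25/7011=   0.00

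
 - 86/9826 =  - 43/4913 =- 0.01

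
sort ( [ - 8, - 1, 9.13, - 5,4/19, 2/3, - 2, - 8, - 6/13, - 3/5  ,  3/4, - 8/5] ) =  [ - 8, - 8, - 5, - 2, - 8/5 ,- 1 , - 3/5,  -  6/13, 4/19,2/3, 3/4, 9.13] 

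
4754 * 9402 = 44697108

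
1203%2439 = 1203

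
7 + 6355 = 6362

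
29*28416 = 824064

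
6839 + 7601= 14440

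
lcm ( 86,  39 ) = 3354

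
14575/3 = 4858 + 1/3 = 4858.33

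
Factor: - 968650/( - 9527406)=3^ ( - 1) * 5^2*7^(-1) * 19373^1*226843^(- 1 ) =484325/4763703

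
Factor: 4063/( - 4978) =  - 2^( - 1) * 17^1*19^ (- 1 ) * 131^( - 1) *239^1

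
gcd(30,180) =30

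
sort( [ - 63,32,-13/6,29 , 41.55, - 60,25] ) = [ - 63,-60,- 13/6, 25 , 29,32,  41.55]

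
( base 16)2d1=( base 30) o1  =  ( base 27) QJ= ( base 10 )721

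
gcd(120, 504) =24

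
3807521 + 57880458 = 61687979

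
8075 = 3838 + 4237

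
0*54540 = 0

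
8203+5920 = 14123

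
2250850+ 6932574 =9183424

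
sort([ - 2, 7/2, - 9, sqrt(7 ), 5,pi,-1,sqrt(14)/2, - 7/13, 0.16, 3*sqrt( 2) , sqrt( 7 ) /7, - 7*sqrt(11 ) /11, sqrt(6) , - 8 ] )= [ -9, - 8, - 7*sqrt(11)/11, - 2, - 1, - 7/13, 0.16, sqrt(7 ) /7, sqrt(14 ) /2, sqrt (6), sqrt( 7),  pi, 7/2,3*sqrt( 2 ), 5 ] 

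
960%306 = 42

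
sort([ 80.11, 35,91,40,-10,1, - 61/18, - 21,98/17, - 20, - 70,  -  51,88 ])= [ - 70, -51, - 21, - 20, - 10, - 61/18,1, 98/17 , 35,40,80.11, 88,  91 ]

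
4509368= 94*47972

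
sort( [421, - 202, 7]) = [ - 202,7, 421]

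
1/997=1/997 = 0.00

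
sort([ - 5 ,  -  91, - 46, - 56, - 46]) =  [ - 91, - 56, - 46, - 46, - 5]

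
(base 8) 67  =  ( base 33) 1m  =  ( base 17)34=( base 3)2001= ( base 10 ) 55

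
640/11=640/11 = 58.18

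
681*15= 10215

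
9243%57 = 9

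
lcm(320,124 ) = 9920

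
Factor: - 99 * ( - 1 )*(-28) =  - 2^2*3^2*7^1*11^1 =-  2772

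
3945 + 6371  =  10316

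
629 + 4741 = 5370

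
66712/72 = 926 + 5/9= 926.56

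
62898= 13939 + 48959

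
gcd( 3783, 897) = 39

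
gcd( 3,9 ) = 3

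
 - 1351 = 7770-9121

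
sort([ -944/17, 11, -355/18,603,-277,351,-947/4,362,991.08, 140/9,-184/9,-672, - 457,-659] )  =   [ - 672,-659,-457,- 277  ,-947/4,  -  944/17,-184/9 , - 355/18,11,140/9,351,362,603 , 991.08]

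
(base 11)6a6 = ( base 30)S2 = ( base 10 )842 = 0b1101001010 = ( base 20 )222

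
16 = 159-143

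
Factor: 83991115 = 5^1 * 13^1*19^1 * 47^1*1447^1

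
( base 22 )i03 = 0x220b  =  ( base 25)dnf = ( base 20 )11FF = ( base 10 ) 8715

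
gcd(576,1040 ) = 16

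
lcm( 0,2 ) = 0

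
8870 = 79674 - 70804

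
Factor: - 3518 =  - 2^1*1759^1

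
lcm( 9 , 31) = 279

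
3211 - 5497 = - 2286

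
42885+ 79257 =122142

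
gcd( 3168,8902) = 2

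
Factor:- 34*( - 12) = 408 = 2^3 * 3^1*17^1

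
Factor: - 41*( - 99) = 3^2*11^1*41^1  =  4059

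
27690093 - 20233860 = 7456233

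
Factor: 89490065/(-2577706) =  - 2^ ( - 1)* 5^1*7^1 * 727^1*3517^1*1288853^( - 1) 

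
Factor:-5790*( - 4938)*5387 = 154019824740 =2^2*3^2 * 5^1*193^1 * 823^1*5387^1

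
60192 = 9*6688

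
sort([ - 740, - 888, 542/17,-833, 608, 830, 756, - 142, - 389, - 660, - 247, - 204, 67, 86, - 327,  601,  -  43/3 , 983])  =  [ -888,-833,-740, - 660, - 389, - 327,- 247,-204,-142, -43/3, 542/17, 67,86,601, 608,756, 830, 983]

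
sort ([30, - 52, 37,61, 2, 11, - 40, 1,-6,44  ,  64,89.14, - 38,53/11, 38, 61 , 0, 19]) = [ - 52, -40,-38, - 6, 0, 1, 2, 53/11, 11,19 , 30, 37, 38, 44,61, 61,64, 89.14 ]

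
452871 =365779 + 87092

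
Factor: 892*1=2^2*223^1 =892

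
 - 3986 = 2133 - 6119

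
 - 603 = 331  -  934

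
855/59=14 + 29/59 = 14.49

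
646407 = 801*807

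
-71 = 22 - 93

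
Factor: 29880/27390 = 12/11 = 2^2*3^1*11^ ( - 1)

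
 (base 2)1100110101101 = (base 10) 6573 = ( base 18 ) 1253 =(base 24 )B9L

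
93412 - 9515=83897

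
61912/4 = 15478  =  15478.00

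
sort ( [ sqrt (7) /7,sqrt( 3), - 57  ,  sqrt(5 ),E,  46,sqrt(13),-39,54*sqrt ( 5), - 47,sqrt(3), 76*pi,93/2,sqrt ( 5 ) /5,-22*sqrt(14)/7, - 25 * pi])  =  [ - 25*pi, - 57, - 47, - 39, - 22*sqrt(14) /7, sqrt(7)/7,  sqrt(5)/5,  sqrt ( 3 ),  sqrt(3 ),sqrt( 5), E, sqrt( 13 ), 46, 93/2, 54*sqrt(5),76 *pi]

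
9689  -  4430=5259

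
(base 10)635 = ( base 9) 775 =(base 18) 1h5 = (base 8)1173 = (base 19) 1e8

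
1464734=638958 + 825776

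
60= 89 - 29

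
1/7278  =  1/7278 = 0.00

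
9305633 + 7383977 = 16689610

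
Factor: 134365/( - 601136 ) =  - 2^( - 4)*5^1*7^1*11^1*349^1*37571^( - 1)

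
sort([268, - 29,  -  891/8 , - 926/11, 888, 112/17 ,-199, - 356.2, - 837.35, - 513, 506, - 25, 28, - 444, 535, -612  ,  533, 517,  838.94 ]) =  [-837.35 , - 612,- 513, - 444 , - 356.2, - 199 , - 891/8 , - 926/11, - 29, - 25, 112/17,  28,268,506,517,533 , 535,838.94 , 888 ] 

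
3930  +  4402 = 8332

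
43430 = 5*8686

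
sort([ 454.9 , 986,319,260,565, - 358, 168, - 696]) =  [ - 696, - 358,168, 260,319, 454.9,565,986]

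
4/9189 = 4/9189 = 0.00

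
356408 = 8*44551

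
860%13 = 2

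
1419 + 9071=10490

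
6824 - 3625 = 3199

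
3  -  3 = 0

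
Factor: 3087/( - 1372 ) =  - 2^( - 2 )*3^2 = - 9/4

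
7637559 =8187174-549615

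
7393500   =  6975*1060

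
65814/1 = 65814 = 65814.00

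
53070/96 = 8845/16  =  552.81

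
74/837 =74/837  =  0.09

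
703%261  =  181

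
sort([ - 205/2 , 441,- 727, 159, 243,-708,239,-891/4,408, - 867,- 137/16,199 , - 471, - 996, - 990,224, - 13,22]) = [ - 996, - 990, - 867, -727,  -  708, - 471, - 891/4,-205/2,-13,-137/16, 22,159, 199 , 224,239,243, 408,441]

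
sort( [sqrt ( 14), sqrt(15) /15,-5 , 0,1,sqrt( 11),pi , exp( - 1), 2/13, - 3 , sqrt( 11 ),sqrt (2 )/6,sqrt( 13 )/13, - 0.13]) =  [ - 5 ,  -  3,-0.13, 0,  2/13,sqrt( 2)/6,sqrt(15)/15, sqrt(13) /13 , exp( - 1), 1, pi,sqrt(11),sqrt( 11), sqrt( 14 )] 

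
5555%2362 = 831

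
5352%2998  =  2354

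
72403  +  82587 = 154990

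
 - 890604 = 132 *( - 6747) 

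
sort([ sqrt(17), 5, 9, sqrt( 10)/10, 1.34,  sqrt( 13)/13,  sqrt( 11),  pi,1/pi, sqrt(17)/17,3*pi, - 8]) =[ - 8, sqrt( 17 ) /17, sqrt( 13 ) /13,sqrt(10)/10, 1/pi,  1.34, pi, sqrt( 11 ), sqrt( 17 ), 5,9,  3 *pi]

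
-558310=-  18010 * 31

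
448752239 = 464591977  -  15839738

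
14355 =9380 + 4975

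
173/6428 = 173/6428 =0.03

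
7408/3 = 7408/3= 2469.33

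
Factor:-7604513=- 7^1*23^1*149^1*317^1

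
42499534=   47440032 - 4940498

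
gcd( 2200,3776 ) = 8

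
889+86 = 975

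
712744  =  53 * 13448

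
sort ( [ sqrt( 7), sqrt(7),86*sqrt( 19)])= [sqrt( 7),sqrt( 7),86*sqrt( 19) ]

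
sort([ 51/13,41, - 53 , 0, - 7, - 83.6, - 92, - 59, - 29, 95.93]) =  [ - 92, - 83.6 ,- 59 , - 53, - 29, - 7,0,51/13,41,95.93 ] 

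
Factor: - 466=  - 2^1*233^1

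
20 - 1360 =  - 1340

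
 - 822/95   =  -822/95  =  - 8.65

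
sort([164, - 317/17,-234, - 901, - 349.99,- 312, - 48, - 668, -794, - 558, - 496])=[ - 901, - 794, - 668,-558, - 496, - 349.99, - 312, - 234,-48, - 317/17, 164 ]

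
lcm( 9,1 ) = 9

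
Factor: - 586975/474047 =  - 5^2*7^ (-1) * 53^1*241^(-1 )*281^( - 1)*443^1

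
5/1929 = 5/1929  =  0.00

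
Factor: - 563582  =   -2^1*281791^1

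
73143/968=73143/968 =75.56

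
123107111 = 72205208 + 50901903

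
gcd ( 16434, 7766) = 22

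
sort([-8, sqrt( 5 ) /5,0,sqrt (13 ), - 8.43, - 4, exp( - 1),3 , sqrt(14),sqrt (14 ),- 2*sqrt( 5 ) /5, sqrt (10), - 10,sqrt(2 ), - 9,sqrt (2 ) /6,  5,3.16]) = [-10,-9, - 8.43, - 8, - 4, - 2* sqrt(5 ) /5,0,  sqrt(2 ) /6,exp(-1),sqrt( 5)/5, sqrt(2 ),  3,  3.16, sqrt( 10),sqrt (13), sqrt(14) , sqrt(14 ),5]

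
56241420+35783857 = 92025277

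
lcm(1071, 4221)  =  71757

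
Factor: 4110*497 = 2^1 * 3^1  *  5^1 * 7^1*71^1*137^1 = 2042670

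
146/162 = 73/81 = 0.90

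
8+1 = 9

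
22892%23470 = 22892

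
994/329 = 3 + 1/47 = 3.02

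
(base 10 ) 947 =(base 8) 1663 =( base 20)277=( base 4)32303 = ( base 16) 3b3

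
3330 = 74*45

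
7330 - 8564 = - 1234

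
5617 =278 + 5339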